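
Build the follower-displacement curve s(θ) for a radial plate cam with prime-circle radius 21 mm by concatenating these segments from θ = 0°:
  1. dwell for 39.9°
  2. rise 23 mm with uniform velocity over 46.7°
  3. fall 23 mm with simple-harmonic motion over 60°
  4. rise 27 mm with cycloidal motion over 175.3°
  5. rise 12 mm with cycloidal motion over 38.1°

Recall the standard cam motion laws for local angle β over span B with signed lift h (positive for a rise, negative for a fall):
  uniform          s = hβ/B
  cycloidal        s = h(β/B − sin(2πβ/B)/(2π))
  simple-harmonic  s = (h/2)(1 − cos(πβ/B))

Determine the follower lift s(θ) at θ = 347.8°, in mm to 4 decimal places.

seg 1 [0°–39.9°] dwell: s stays 0.0000
seg 2 [39.9°–86.6°] uniform, h=23: full span → s += 23 → s = 23.0000
seg 3 [86.6°–146.6°] simple-harmonic, h=-23: full span → s += -23 → s = 0.0000
seg 4 [146.6°–321.9°] cycloidal, h=27: full span → s += 27 → s = 27.0000
seg 5 [321.9°–360°] cycloidal, h=12: θ=347.8° here. β=25.9, B=38.1. 12·(0.6798 − sin(2π·0.6798)/(2π)) = 9.8845 → s = 36.8845

36.8845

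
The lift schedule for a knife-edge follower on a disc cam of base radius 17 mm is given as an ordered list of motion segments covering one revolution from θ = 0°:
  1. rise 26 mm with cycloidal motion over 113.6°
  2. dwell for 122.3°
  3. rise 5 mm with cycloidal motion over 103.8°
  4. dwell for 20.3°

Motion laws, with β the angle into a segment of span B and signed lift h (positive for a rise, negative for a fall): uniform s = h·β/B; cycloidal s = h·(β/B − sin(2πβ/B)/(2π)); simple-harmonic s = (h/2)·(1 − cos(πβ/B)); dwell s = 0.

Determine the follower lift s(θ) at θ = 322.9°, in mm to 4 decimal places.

seg 1 [0°–113.6°] cycloidal, h=26: full span → s += 26 → s = 26.0000
seg 2 [113.6°–235.9°] dwell: s stays 26.0000
seg 3 [235.9°–339.7°] cycloidal, h=5: θ=322.9° here. β=87, B=103.8. 5·(0.8382 − sin(2π·0.8382)/(2π)) = 4.8676 → s = 30.8676

30.8676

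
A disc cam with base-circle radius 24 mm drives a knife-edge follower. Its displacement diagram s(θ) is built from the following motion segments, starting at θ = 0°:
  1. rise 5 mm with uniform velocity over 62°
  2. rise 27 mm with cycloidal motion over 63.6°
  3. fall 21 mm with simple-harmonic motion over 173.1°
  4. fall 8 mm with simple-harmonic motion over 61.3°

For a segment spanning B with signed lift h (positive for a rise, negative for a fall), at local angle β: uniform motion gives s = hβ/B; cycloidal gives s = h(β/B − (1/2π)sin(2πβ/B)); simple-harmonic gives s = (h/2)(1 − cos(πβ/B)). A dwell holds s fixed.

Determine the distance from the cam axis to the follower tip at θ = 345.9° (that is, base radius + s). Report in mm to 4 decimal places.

seg 1 [0°–62°] uniform, h=5: full span → s += 5 → s = 5.0000
seg 2 [62°–125.6°] cycloidal, h=27: full span → s += 27 → s = 32.0000
seg 3 [125.6°–298.7°] simple-harmonic, h=-21: full span → s += -21 → s = 11.0000
seg 4 [298.7°–360°] simple-harmonic, h=-8: θ=345.9° here. β=47.2, B=61.3. -8/2·(1 − cos(π·0.7700)) = -7.0003 → s = 3.9997
radial distance = base radius + s = 24 + 3.9997 = 27.9997

27.9997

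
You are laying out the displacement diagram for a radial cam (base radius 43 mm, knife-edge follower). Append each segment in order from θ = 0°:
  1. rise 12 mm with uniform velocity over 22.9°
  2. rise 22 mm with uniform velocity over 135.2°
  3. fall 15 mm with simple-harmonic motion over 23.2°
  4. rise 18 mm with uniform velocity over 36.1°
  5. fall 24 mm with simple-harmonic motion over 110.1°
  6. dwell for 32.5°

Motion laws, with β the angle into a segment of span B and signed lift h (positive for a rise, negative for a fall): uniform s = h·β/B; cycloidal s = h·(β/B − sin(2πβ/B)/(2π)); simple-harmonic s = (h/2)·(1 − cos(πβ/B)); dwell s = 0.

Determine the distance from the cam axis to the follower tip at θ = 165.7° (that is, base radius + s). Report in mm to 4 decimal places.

seg 1 [0°–22.9°] uniform, h=12: full span → s += 12 → s = 12.0000
seg 2 [22.9°–158.1°] uniform, h=22: full span → s += 22 → s = 34.0000
seg 3 [158.1°–181.3°] simple-harmonic, h=-15: θ=165.7° here. β=7.6, B=23.2. -15/2·(1 − cos(π·0.3276)) = -3.6333 → s = 30.3667
radial distance = base radius + s = 43 + 30.3667 = 73.3667

73.3667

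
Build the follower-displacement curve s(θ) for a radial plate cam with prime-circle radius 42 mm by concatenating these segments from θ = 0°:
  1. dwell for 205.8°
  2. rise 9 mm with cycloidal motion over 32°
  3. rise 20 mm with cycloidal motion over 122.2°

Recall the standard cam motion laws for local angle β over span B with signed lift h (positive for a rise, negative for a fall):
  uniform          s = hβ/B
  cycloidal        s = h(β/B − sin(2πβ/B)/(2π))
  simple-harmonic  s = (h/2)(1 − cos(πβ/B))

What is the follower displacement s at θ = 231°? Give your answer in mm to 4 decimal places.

seg 1 [0°–205.8°] dwell: s stays 0.0000
seg 2 [205.8°–237.8°] cycloidal, h=9: θ=231° here. β=25.2, B=32. 9·(0.7875 − sin(2π·0.7875)/(2π)) = 8.4803 → s = 8.4803

8.4803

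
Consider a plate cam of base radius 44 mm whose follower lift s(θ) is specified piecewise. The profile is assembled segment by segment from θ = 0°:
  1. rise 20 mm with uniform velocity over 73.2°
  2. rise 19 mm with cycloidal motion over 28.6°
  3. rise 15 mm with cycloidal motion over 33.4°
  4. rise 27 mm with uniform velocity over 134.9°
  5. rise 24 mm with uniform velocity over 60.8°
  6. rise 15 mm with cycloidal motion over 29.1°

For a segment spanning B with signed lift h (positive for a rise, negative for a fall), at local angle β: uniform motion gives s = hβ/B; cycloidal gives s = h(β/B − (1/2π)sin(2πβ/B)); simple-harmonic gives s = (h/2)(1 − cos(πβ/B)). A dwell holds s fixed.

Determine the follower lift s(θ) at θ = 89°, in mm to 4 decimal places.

seg 1 [0°–73.2°] uniform, h=20: full span → s += 20 → s = 20.0000
seg 2 [73.2°–101.8°] cycloidal, h=19: θ=89° here. β=15.8, B=28.6. 19·(0.5524 − sin(2π·0.5524)/(2π)) = 11.4751 → s = 31.4751

31.4751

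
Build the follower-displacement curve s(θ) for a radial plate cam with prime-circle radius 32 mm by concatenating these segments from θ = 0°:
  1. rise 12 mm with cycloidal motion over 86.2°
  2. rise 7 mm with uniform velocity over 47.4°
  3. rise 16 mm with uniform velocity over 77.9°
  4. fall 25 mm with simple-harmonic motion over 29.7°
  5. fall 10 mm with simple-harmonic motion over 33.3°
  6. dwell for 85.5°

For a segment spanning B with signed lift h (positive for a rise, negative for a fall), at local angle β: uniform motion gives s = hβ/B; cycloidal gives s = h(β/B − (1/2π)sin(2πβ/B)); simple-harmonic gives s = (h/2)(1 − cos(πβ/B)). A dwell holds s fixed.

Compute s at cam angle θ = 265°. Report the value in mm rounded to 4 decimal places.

seg 1 [0°–86.2°] cycloidal, h=12: full span → s += 12 → s = 12.0000
seg 2 [86.2°–133.6°] uniform, h=7: full span → s += 7 → s = 19.0000
seg 3 [133.6°–211.5°] uniform, h=16: full span → s += 16 → s = 35.0000
seg 4 [211.5°–241.2°] simple-harmonic, h=-25: full span → s += -25 → s = 10.0000
seg 5 [241.2°–274.5°] simple-harmonic, h=-10: θ=265° here. β=23.8, B=33.3. -10/2·(1 − cos(π·0.7147)) = -8.1227 → s = 1.8773

1.8773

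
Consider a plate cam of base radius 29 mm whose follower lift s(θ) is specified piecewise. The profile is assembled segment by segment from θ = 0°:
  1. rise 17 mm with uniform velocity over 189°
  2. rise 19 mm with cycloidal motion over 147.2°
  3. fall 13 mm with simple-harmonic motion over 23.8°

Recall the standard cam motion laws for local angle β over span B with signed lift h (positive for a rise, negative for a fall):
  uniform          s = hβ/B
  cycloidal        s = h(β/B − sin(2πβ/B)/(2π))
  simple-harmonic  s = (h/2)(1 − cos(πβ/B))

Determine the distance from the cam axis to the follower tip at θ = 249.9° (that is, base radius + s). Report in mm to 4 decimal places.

seg 1 [0°–189°] uniform, h=17: full span → s += 17 → s = 17.0000
seg 2 [189°–336.2°] cycloidal, h=19: θ=249.9° here. β=60.9, B=147.2. 19·(0.4137 − sin(2π·0.4137)/(2π)) = 6.3006 → s = 23.3006
radial distance = base radius + s = 29 + 23.3006 = 52.3006

52.3006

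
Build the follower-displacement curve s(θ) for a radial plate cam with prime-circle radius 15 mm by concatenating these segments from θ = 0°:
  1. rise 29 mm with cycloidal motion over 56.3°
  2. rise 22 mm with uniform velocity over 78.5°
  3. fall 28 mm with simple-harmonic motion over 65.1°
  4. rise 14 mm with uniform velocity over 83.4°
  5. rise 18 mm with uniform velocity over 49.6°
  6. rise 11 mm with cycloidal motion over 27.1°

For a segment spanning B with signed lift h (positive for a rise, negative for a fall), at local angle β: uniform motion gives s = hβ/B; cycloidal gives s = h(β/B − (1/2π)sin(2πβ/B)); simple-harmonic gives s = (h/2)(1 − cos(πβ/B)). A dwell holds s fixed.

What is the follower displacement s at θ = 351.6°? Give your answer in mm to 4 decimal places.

seg 1 [0°–56.3°] cycloidal, h=29: full span → s += 29 → s = 29.0000
seg 2 [56.3°–134.8°] uniform, h=22: full span → s += 22 → s = 51.0000
seg 3 [134.8°–199.9°] simple-harmonic, h=-28: full span → s += -28 → s = 23.0000
seg 4 [199.9°–283.3°] uniform, h=14: full span → s += 14 → s = 37.0000
seg 5 [283.3°–332.9°] uniform, h=18: full span → s += 18 → s = 55.0000
seg 6 [332.9°–360°] cycloidal, h=11: θ=351.6° here. β=18.7, B=27.1. 11·(0.6900 − sin(2π·0.6900)/(2π)) = 9.2183 → s = 64.2183

64.2183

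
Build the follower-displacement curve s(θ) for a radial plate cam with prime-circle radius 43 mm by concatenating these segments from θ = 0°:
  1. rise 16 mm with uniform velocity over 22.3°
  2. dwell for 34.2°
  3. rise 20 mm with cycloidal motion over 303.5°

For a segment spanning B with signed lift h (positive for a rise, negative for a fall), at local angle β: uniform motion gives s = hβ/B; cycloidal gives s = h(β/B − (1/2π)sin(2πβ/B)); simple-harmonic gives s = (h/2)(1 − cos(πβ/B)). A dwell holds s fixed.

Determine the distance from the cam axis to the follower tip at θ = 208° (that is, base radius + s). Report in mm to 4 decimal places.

seg 1 [0°–22.3°] uniform, h=16: full span → s += 16 → s = 16.0000
seg 2 [22.3°–56.5°] dwell: s stays 16.0000
seg 3 [56.5°–360°] cycloidal, h=20: θ=208° here. β=151.5, B=303.5. 20·(0.4992 − sin(2π·0.4992)/(2π)) = 9.9671 → s = 25.9671
radial distance = base radius + s = 43 + 25.9671 = 68.9671

68.9671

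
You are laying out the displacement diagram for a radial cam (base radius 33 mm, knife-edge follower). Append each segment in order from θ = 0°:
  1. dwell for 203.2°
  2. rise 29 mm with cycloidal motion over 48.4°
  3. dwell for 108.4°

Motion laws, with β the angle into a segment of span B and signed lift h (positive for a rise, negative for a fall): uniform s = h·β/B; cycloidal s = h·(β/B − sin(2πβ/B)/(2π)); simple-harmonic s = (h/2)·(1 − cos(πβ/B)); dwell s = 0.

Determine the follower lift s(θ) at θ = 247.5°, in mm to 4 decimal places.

seg 1 [0°–203.2°] dwell: s stays 0.0000
seg 2 [203.2°–251.6°] cycloidal, h=29: θ=247.5° here. β=44.3, B=48.4. 29·(0.9153 − sin(2π·0.9153)/(2π)) = 28.8856 → s = 28.8856

28.8856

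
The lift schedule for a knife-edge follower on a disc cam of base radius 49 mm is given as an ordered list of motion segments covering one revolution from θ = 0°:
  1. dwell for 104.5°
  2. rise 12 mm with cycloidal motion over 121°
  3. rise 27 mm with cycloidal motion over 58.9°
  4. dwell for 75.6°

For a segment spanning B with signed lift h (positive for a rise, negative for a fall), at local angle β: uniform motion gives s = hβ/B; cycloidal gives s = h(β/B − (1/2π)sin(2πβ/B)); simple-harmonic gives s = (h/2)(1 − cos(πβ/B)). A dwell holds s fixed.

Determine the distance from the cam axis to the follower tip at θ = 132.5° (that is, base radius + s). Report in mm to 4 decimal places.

seg 1 [0°–104.5°] dwell: s stays 0.0000
seg 2 [104.5°–225.5°] cycloidal, h=12: θ=132.5° here. β=28, B=121. 12·(0.2314 − sin(2π·0.2314)/(2π)) = 0.8800 → s = 0.8800
radial distance = base radius + s = 49 + 0.8800 = 49.8800

49.8800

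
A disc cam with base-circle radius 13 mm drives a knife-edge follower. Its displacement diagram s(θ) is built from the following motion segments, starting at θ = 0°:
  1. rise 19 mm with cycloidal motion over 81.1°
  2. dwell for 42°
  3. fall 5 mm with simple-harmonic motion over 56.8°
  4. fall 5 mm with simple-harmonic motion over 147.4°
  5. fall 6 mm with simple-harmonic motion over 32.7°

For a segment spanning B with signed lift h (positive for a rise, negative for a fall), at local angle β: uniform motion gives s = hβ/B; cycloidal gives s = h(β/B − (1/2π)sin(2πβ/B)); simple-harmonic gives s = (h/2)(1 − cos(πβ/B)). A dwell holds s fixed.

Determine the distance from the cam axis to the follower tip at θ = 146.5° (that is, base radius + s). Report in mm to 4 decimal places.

seg 1 [0°–81.1°] cycloidal, h=19: full span → s += 19 → s = 19.0000
seg 2 [81.1°–123.1°] dwell: s stays 19.0000
seg 3 [123.1°–179.9°] simple-harmonic, h=-5: θ=146.5° here. β=23.4, B=56.8. -5/2·(1 − cos(π·0.4120)) = -1.8174 → s = 17.1826
radial distance = base radius + s = 13 + 17.1826 = 30.1826

30.1826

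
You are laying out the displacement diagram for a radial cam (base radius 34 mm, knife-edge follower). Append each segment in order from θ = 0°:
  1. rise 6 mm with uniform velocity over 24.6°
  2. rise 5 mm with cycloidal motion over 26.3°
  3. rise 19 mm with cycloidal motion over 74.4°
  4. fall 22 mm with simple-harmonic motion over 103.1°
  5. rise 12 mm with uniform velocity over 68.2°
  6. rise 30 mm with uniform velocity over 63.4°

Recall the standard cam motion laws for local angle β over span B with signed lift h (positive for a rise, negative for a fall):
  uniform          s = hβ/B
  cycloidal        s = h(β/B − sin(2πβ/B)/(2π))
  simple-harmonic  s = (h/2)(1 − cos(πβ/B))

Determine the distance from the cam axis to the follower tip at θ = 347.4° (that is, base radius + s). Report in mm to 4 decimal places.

seg 1 [0°–24.6°] uniform, h=6: full span → s += 6 → s = 6.0000
seg 2 [24.6°–50.9°] cycloidal, h=5: full span → s += 5 → s = 11.0000
seg 3 [50.9°–125.3°] cycloidal, h=19: full span → s += 19 → s = 30.0000
seg 4 [125.3°–228.4°] simple-harmonic, h=-22: full span → s += -22 → s = 8.0000
seg 5 [228.4°–296.6°] uniform, h=12: full span → s += 12 → s = 20.0000
seg 6 [296.6°–360°] uniform, h=30: θ=347.4° here. β=50.8, B=63.4. 30·50.8/63.4 = 24.0379 → s = 44.0379
radial distance = base radius + s = 34 + 44.0379 = 78.0379

78.0379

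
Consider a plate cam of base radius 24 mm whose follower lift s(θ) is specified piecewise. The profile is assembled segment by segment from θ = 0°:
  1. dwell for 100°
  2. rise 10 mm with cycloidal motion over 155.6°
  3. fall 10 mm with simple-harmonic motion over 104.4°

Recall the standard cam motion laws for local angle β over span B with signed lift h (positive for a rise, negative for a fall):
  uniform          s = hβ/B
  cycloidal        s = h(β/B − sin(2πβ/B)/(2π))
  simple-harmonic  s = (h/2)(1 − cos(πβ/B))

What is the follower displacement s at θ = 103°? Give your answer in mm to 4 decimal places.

seg 1 [0°–100°] dwell: s stays 0.0000
seg 2 [100°–255.6°] cycloidal, h=10: θ=103° here. β=3, B=155.6. 10·(0.0193 − sin(2π·0.0193)/(2π)) = 0.0005 → s = 0.0005

0.0005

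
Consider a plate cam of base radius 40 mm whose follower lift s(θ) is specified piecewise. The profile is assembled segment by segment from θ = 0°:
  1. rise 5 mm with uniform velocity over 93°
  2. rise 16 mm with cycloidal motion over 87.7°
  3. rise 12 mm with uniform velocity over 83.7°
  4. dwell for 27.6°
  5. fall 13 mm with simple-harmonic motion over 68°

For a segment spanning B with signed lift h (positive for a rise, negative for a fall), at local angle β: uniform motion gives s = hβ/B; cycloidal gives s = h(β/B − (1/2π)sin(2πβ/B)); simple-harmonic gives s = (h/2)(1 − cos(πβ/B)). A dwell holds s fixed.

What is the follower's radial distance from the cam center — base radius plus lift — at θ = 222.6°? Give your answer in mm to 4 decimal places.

seg 1 [0°–93°] uniform, h=5: full span → s += 5 → s = 5.0000
seg 2 [93°–180.7°] cycloidal, h=16: full span → s += 16 → s = 21.0000
seg 3 [180.7°–264.4°] uniform, h=12: θ=222.6° here. β=41.9, B=83.7. 12·41.9/83.7 = 6.0072 → s = 27.0072
radial distance = base radius + s = 40 + 27.0072 = 67.0072

67.0072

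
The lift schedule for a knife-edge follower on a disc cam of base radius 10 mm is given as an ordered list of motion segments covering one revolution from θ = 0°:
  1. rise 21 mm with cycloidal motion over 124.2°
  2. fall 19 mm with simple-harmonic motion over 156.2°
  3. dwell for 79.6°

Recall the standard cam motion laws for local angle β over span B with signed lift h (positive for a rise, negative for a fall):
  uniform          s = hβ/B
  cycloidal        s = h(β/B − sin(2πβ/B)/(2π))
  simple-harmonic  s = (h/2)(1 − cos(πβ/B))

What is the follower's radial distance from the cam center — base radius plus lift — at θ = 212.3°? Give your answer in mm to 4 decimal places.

seg 1 [0°–124.2°] cycloidal, h=21: full span → s += 21 → s = 21.0000
seg 2 [124.2°–280.4°] simple-harmonic, h=-19: θ=212.3° here. β=88.1, B=156.2. -19/2·(1 − cos(π·0.5640)) = -11.3978 → s = 9.6022
radial distance = base radius + s = 10 + 9.6022 = 19.6022

19.6022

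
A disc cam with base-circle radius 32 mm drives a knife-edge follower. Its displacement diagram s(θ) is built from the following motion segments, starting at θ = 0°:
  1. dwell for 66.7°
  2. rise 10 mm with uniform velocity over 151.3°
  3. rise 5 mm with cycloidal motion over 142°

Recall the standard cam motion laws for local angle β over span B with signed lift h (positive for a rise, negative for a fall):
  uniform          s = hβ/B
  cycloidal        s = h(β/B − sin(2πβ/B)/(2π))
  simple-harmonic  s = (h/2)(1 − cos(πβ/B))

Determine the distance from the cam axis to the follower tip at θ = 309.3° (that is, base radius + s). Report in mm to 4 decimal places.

seg 1 [0°–66.7°] dwell: s stays 0.0000
seg 2 [66.7°–218°] uniform, h=10: full span → s += 10 → s = 10.0000
seg 3 [218°–360°] cycloidal, h=5: θ=309.3° here. β=91.3, B=142. 5·(0.6430 − sin(2π·0.6430)/(2π)) = 3.8373 → s = 13.8373
radial distance = base radius + s = 32 + 13.8373 = 45.8373

45.8373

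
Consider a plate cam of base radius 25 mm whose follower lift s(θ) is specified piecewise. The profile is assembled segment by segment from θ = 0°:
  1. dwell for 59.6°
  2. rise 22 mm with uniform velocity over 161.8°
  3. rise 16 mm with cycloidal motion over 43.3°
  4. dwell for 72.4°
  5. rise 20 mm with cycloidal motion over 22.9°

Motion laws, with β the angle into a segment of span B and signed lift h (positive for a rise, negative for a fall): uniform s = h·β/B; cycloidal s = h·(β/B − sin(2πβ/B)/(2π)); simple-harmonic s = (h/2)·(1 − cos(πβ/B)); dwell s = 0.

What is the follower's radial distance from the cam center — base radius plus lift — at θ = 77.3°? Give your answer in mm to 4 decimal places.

seg 1 [0°–59.6°] dwell: s stays 0.0000
seg 2 [59.6°–221.4°] uniform, h=22: θ=77.3° here. β=17.7, B=161.8. 22·17.7/161.8 = 2.4067 → s = 2.4067
radial distance = base radius + s = 25 + 2.4067 = 27.4067

27.4067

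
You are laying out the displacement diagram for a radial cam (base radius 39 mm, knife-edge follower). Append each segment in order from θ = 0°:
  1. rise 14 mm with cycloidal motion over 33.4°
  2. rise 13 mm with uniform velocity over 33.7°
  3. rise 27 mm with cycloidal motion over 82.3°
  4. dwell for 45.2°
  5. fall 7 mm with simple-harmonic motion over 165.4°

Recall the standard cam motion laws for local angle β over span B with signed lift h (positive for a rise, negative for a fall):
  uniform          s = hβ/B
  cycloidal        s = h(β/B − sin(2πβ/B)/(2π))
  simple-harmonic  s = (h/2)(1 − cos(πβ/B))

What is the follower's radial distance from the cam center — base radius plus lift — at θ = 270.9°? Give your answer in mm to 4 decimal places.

seg 1 [0°–33.4°] cycloidal, h=14: full span → s += 14 → s = 14.0000
seg 2 [33.4°–67.1°] uniform, h=13: full span → s += 13 → s = 27.0000
seg 3 [67.1°–149.4°] cycloidal, h=27: full span → s += 27 → s = 54.0000
seg 4 [149.4°–194.6°] dwell: s stays 54.0000
seg 5 [194.6°–360°] simple-harmonic, h=-7: θ=270.9° here. β=76.3, B=165.4. -7/2·(1 − cos(π·0.4613)) = -3.0756 → s = 50.9244
radial distance = base radius + s = 39 + 50.9244 = 89.9244

89.9244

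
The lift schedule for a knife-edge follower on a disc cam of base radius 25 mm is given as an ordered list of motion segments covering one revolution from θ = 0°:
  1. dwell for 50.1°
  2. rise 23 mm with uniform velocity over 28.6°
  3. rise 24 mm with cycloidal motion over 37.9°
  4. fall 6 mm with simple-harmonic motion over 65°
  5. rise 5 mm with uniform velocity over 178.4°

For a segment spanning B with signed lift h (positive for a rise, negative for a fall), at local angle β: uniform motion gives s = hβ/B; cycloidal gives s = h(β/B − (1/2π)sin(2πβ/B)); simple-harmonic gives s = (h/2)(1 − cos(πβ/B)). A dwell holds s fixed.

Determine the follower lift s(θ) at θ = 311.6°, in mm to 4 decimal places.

seg 1 [0°–50.1°] dwell: s stays 0.0000
seg 2 [50.1°–78.7°] uniform, h=23: full span → s += 23 → s = 23.0000
seg 3 [78.7°–116.6°] cycloidal, h=24: full span → s += 24 → s = 47.0000
seg 4 [116.6°–181.6°] simple-harmonic, h=-6: full span → s += -6 → s = 41.0000
seg 5 [181.6°–360°] uniform, h=5: θ=311.6° here. β=130, B=178.4. 5·130/178.4 = 3.6435 → s = 44.6435

44.6435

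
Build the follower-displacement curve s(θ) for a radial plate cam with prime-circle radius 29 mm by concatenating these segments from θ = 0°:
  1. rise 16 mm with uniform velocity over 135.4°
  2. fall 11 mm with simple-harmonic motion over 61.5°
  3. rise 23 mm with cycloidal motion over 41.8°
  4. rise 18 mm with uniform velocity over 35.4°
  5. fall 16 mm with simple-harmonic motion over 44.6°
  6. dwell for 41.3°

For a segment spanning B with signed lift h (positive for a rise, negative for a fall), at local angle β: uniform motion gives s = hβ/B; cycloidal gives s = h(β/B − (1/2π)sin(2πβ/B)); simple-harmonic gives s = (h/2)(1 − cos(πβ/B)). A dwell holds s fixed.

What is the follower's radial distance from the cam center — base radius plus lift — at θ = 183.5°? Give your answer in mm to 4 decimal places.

seg 1 [0°–135.4°] uniform, h=16: full span → s += 16 → s = 16.0000
seg 2 [135.4°–196.9°] simple-harmonic, h=-11: θ=183.5° here. β=48.1, B=61.5. -11/2·(1 − cos(π·0.7821)) = -9.7610 → s = 6.2390
radial distance = base radius + s = 29 + 6.2390 = 35.2390

35.2390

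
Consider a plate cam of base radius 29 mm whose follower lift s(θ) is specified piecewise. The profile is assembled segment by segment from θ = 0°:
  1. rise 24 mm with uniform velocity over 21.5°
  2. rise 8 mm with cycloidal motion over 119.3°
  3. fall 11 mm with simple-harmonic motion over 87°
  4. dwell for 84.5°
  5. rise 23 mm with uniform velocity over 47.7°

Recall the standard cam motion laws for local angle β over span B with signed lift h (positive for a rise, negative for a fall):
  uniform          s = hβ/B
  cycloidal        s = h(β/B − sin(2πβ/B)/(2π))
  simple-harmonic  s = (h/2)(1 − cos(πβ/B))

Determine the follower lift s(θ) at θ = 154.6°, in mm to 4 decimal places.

seg 1 [0°–21.5°] uniform, h=24: full span → s += 24 → s = 24.0000
seg 2 [21.5°–140.8°] cycloidal, h=8: full span → s += 8 → s = 32.0000
seg 3 [140.8°–227.8°] simple-harmonic, h=-11: θ=154.6° here. β=13.8, B=87. -11/2·(1 − cos(π·0.1586)) = -0.6689 → s = 31.3311

31.3311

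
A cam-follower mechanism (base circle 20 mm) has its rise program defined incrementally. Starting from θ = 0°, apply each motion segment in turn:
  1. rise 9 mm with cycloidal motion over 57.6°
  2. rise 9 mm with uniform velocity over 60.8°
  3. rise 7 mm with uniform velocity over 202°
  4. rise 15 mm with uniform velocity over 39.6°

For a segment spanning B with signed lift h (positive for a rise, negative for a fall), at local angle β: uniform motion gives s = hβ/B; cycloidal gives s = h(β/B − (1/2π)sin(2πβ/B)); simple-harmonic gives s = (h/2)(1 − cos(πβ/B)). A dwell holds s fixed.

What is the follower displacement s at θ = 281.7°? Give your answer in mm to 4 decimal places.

seg 1 [0°–57.6°] cycloidal, h=9: full span → s += 9 → s = 9.0000
seg 2 [57.6°–118.4°] uniform, h=9: full span → s += 9 → s = 18.0000
seg 3 [118.4°–320.4°] uniform, h=7: θ=281.7° here. β=163.3, B=202. 7·163.3/202 = 5.6589 → s = 23.6589

23.6589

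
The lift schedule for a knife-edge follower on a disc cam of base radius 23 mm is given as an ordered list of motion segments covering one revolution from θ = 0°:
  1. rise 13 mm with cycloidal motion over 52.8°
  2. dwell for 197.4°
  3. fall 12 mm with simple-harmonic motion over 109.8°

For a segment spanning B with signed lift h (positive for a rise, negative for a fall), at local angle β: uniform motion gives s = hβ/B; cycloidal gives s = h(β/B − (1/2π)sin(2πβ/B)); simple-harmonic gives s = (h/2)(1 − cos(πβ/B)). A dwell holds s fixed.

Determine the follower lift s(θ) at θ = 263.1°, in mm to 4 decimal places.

seg 1 [0°–52.8°] cycloidal, h=13: full span → s += 13 → s = 13.0000
seg 2 [52.8°–250.2°] dwell: s stays 13.0000
seg 3 [250.2°–360°] simple-harmonic, h=-12: θ=263.1° here. β=12.9, B=109.8. -12/2·(1 − cos(π·0.1175)) = -0.4041 → s = 12.5959

12.5959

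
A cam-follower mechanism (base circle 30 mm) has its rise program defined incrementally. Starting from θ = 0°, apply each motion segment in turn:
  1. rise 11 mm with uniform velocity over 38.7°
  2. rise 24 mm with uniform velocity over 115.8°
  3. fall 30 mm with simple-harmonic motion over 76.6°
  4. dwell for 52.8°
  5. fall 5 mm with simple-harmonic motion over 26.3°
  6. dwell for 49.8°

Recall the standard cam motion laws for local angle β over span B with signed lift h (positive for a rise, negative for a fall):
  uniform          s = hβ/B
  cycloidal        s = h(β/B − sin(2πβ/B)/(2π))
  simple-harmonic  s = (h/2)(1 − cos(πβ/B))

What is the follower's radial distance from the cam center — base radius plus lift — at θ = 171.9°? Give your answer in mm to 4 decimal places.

seg 1 [0°–38.7°] uniform, h=11: full span → s += 11 → s = 11.0000
seg 2 [38.7°–154.5°] uniform, h=24: full span → s += 24 → s = 35.0000
seg 3 [154.5°–231.1°] simple-harmonic, h=-30: θ=171.9° here. β=17.4, B=76.6. -30/2·(1 − cos(π·0.2272)) = -3.6601 → s = 31.3399
radial distance = base radius + s = 30 + 31.3399 = 61.3399

61.3399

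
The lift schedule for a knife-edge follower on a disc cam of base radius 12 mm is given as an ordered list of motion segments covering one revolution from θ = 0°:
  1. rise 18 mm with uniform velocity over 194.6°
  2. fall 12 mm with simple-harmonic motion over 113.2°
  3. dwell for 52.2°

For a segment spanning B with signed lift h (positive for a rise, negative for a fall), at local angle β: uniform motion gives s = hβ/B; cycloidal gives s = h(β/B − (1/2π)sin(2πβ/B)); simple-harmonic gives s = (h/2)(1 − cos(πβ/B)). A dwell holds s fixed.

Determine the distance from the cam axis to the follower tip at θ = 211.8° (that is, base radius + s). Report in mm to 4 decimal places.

seg 1 [0°–194.6°] uniform, h=18: full span → s += 18 → s = 18.0000
seg 2 [194.6°–307.8°] simple-harmonic, h=-12: θ=211.8° here. β=17.2, B=113.2. -12/2·(1 − cos(π·0.1519)) = -0.6707 → s = 17.3293
radial distance = base radius + s = 12 + 17.3293 = 29.3293

29.3293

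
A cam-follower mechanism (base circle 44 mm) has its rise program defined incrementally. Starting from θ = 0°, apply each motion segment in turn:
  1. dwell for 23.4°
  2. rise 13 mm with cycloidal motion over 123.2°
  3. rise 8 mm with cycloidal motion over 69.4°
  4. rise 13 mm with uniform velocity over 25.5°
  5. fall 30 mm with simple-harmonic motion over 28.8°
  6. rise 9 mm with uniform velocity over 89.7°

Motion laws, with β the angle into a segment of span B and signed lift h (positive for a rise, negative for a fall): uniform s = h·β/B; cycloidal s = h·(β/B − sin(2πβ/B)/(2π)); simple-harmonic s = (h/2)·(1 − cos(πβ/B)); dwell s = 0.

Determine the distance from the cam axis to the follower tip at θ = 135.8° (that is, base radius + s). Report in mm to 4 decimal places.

seg 1 [0°–23.4°] dwell: s stays 0.0000
seg 2 [23.4°–146.6°] cycloidal, h=13: θ=135.8° here. β=112.4, B=123.2. 13·(0.9123 − sin(2π·0.9123)/(2π)) = 12.9432 → s = 12.9432
radial distance = base radius + s = 44 + 12.9432 = 56.9432

56.9432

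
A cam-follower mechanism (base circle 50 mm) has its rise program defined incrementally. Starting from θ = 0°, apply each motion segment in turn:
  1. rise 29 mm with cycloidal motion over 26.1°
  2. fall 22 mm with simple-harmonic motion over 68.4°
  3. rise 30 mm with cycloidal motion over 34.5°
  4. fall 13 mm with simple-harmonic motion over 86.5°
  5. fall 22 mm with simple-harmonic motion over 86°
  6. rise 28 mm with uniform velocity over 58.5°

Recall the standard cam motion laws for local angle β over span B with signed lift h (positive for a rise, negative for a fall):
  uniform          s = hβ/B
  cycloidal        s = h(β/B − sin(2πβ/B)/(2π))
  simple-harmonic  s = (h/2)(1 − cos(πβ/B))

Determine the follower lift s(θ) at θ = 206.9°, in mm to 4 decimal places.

seg 1 [0°–26.1°] cycloidal, h=29: full span → s += 29 → s = 29.0000
seg 2 [26.1°–94.5°] simple-harmonic, h=-22: full span → s += -22 → s = 7.0000
seg 3 [94.5°–129°] cycloidal, h=30: full span → s += 30 → s = 37.0000
seg 4 [129°–215.5°] simple-harmonic, h=-13: θ=206.9° here. β=77.9, B=86.5. -13/2·(1 − cos(π·0.9006)) = -12.6855 → s = 24.3145

24.3145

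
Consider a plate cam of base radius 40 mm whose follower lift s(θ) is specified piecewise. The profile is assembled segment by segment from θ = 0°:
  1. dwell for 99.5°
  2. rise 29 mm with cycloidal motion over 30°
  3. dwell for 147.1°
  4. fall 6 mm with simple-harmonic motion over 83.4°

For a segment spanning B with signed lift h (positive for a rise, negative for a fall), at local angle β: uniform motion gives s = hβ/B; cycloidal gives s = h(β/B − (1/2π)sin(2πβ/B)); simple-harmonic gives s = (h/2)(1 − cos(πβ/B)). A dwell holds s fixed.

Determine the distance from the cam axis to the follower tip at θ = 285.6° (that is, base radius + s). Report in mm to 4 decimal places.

seg 1 [0°–99.5°] dwell: s stays 0.0000
seg 2 [99.5°–129.5°] cycloidal, h=29: full span → s += 29 → s = 29.0000
seg 3 [129.5°–276.6°] dwell: s stays 29.0000
seg 4 [276.6°–360°] simple-harmonic, h=-6: θ=285.6° here. β=9, B=83.4. -6/2·(1 − cos(π·0.1079)) = -0.1708 → s = 28.8292
radial distance = base radius + s = 40 + 28.8292 = 68.8292

68.8292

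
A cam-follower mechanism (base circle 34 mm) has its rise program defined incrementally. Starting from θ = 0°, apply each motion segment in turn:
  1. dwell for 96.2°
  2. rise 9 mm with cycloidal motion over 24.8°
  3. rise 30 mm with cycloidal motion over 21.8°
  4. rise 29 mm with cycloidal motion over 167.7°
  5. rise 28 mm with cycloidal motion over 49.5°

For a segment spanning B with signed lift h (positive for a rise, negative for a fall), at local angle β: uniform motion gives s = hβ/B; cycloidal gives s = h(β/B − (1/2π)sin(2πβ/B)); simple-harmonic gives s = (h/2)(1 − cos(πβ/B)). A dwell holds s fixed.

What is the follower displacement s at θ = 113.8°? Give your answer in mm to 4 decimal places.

seg 1 [0°–96.2°] dwell: s stays 0.0000
seg 2 [96.2°–121°] cycloidal, h=9: θ=113.8° here. β=17.6, B=24.8. 9·(0.7097 − sin(2π·0.7097)/(2π)) = 7.7738 → s = 7.7738

7.7738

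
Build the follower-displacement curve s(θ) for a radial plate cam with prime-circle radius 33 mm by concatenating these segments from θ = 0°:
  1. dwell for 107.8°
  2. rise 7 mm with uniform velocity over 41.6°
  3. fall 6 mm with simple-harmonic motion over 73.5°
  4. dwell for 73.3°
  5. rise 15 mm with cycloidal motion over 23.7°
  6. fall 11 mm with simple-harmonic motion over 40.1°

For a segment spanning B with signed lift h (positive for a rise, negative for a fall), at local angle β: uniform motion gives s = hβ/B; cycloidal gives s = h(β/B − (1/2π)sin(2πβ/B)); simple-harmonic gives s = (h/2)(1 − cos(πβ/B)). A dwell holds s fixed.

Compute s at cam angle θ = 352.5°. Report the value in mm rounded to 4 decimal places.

seg 1 [0°–107.8°] dwell: s stays 0.0000
seg 2 [107.8°–149.4°] uniform, h=7: full span → s += 7 → s = 7.0000
seg 3 [149.4°–222.9°] simple-harmonic, h=-6: full span → s += -6 → s = 1.0000
seg 4 [222.9°–296.2°] dwell: s stays 1.0000
seg 5 [296.2°–319.9°] cycloidal, h=15: full span → s += 15 → s = 16.0000
seg 6 [319.9°–360°] simple-harmonic, h=-11: θ=352.5° here. β=32.6, B=40.1. -11/2·(1 − cos(π·0.8130)) = -10.0776 → s = 5.9224

5.9224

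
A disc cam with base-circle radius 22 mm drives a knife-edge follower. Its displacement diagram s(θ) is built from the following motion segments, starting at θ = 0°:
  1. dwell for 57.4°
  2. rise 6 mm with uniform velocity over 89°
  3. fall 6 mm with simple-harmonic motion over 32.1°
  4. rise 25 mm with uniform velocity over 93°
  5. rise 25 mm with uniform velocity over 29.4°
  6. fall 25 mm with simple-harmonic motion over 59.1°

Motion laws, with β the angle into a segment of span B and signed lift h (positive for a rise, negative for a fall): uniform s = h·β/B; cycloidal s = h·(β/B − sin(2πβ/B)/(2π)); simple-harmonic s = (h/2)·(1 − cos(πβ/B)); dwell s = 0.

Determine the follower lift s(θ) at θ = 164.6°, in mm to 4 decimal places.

seg 1 [0°–57.4°] dwell: s stays 0.0000
seg 2 [57.4°–146.4°] uniform, h=6: full span → s += 6 → s = 6.0000
seg 3 [146.4°–178.5°] simple-harmonic, h=-6: θ=164.6° here. β=18.2, B=32.1. -6/2·(1 − cos(π·0.5670)) = -3.6266 → s = 2.3734

2.3734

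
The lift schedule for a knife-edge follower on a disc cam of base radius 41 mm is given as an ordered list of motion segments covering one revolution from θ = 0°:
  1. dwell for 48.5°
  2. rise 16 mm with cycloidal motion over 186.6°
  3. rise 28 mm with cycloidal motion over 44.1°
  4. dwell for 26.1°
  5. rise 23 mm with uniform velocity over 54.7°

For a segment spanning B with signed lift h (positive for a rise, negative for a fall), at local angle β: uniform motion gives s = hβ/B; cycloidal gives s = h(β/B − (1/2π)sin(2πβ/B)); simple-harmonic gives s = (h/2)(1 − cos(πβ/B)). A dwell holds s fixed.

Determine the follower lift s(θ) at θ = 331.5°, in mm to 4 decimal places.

seg 1 [0°–48.5°] dwell: s stays 0.0000
seg 2 [48.5°–235.1°] cycloidal, h=16: full span → s += 16 → s = 16.0000
seg 3 [235.1°–279.2°] cycloidal, h=28: full span → s += 28 → s = 44.0000
seg 4 [279.2°–305.3°] dwell: s stays 44.0000
seg 5 [305.3°–360°] uniform, h=23: θ=331.5° here. β=26.2, B=54.7. 23·26.2/54.7 = 11.0165 → s = 55.0165

55.0165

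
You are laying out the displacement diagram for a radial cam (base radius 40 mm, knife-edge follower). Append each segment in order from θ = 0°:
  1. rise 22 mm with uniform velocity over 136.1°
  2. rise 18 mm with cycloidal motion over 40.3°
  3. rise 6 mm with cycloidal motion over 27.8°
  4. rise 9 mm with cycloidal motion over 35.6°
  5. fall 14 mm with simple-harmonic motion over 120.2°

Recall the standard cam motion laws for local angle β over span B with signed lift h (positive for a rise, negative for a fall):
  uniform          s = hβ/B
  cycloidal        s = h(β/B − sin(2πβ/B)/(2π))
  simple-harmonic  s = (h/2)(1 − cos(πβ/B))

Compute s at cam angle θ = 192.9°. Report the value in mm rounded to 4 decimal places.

seg 1 [0°–136.1°] uniform, h=22: full span → s += 22 → s = 22.0000
seg 2 [136.1°–176.4°] cycloidal, h=18: full span → s += 18 → s = 40.0000
seg 3 [176.4°–204.2°] cycloidal, h=6: θ=192.9° here. β=16.5, B=27.8. 6·(0.5935 − sin(2π·0.5935)/(2π)) = 4.0906 → s = 44.0906

44.0906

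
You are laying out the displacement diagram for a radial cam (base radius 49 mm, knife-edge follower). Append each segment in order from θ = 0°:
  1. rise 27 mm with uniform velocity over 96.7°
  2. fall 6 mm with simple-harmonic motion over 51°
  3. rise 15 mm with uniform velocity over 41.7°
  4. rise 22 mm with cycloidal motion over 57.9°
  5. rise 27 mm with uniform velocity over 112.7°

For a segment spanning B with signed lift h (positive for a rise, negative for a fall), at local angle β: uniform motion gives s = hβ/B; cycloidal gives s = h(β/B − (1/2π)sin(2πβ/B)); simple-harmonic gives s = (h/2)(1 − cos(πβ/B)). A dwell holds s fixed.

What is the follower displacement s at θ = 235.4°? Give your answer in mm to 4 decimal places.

seg 1 [0°–96.7°] uniform, h=27: full span → s += 27 → s = 27.0000
seg 2 [96.7°–147.7°] simple-harmonic, h=-6: full span → s += -6 → s = 21.0000
seg 3 [147.7°–189.4°] uniform, h=15: full span → s += 15 → s = 36.0000
seg 4 [189.4°–247.3°] cycloidal, h=22: θ=235.4° here. β=46, B=57.9. 22·(0.7945 − sin(2π·0.7945)/(2π)) = 20.8440 → s = 56.8440

56.8440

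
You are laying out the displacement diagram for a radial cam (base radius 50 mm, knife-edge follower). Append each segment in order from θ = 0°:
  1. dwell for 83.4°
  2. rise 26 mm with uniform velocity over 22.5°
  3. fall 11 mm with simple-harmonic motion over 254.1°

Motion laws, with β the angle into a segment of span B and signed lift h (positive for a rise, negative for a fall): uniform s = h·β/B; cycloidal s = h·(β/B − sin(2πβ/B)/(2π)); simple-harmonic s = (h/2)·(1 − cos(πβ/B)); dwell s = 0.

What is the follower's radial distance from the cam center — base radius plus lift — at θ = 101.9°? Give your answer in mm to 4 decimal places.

seg 1 [0°–83.4°] dwell: s stays 0.0000
seg 2 [83.4°–105.9°] uniform, h=26: θ=101.9° here. β=18.5, B=22.5. 26·18.5/22.5 = 21.3778 → s = 21.3778
radial distance = base radius + s = 50 + 21.3778 = 71.3778

71.3778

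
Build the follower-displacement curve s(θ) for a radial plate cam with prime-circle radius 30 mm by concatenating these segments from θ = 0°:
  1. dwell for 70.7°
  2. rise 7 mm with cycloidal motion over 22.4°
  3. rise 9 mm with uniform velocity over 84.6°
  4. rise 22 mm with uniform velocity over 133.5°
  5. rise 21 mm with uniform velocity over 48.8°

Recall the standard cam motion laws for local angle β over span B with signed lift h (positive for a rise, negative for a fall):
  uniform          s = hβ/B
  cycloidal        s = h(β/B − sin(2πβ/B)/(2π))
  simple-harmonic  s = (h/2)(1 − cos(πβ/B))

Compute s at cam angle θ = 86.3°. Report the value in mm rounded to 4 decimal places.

seg 1 [0°–70.7°] dwell: s stays 0.0000
seg 2 [70.7°–93.1°] cycloidal, h=7: θ=86.3° here. β=15.6, B=22.4. 7·(0.6964 − sin(2π·0.6964)/(2π)) = 5.9266 → s = 5.9266

5.9266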